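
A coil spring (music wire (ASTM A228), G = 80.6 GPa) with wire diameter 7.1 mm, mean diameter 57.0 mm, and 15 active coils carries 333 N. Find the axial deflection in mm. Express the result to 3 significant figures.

k = Gd⁴/(8D³N_a) = (80.6×10³)(7.1⁴)/(8·57.0³·15) = 9.2164 N/mm
δ = F/k = 333 / 9.2164 = 36.131 mm

36.1 mm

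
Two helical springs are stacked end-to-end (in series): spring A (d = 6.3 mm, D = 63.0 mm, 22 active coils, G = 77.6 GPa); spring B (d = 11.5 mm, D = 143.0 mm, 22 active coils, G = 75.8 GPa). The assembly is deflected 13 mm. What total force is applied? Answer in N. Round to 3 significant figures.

17.4 N

k_A = Gd⁴/(8D³N_a) = (77.6×10³)(6.3⁴)/(8·63.0³·22) = 2.7777 N/mm
k_B = Gd⁴/(8D³N_a) = (75.8×10³)(11.5⁴)/(8·143.0³·22) = 2.576 N/mm
Series: 1/k_eq = 1/2.7777 + 1/2.576 = 0.74821; k_eq = 1.3365 N/mm
F = k_eq·δ = 1.3365·13 = 17.375 N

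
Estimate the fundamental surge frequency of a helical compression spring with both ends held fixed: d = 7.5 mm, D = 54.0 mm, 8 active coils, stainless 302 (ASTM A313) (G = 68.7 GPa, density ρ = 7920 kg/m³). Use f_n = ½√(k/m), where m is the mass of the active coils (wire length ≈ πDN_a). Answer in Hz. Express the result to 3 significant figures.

107 Hz

k = Gd⁴/(8D³N_a) = (68.7×10³)(7.5⁴)/(8·54.0³·8) = 21.57 N/mm = 21570 N/m
Wire length L = πDN_a = π·54.0·8 = 1357.2 mm
m = ρ·(πd²/4)·L = 7920 × 44.179×10⁻⁶ m² × 1.3572 m = 0.47487 kg
f_n = ½√(k/m) = 0.5·√(21570/0.47487) = 0.5·√(45422) = 106.56 Hz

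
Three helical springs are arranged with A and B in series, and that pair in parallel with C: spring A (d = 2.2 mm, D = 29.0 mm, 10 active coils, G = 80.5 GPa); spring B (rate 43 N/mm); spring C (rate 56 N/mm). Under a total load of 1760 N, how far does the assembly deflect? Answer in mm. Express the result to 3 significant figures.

k_A = Gd⁴/(8D³N_a) = (80.5×10³)(2.2⁴)/(8·29.0³·10) = 0.9665 N/mm
Springs A,B series: k_AB = 1/(1/0.9665+1/43) = 0.94526 N/mm; parallel with C: k_eq = 0.94526+56 = 56.945 N/mm
δ = F/k_eq = 1760/56.945 = 30.907 mm

30.9 mm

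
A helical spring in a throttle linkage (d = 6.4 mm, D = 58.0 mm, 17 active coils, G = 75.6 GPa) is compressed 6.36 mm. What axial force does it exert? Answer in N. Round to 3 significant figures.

30.4 N

k = Gd⁴/(8D³N_a) = (75.6×10³)(6.4⁴)/(8·58.0³·17) = 4.7799 N/mm
F = k·δ = 4.7799 × 6.36 = 30.4 N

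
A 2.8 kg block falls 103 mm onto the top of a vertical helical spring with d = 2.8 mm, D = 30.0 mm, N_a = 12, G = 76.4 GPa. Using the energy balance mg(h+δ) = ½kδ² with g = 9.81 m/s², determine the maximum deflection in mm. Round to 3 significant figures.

k = Gd⁴/(8D³N_a) = (76.4×10³)(2.8⁴)/(8·30.0³·12) = 1.8117 N/mm
W = mg = 2.8 × 9.81 = 27.468 N
½kδ² − Wδ − Wh = 0 → δ = (W + √(W² + 2kWh))/k
δ = (27.468 + √(754.49 + 10251.4))/1.8117 = (27.468 + 104.91)/1.8117 = 73.067 mm

73.1 mm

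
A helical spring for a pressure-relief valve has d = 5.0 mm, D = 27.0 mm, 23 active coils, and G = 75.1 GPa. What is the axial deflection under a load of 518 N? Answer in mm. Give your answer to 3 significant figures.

k = Gd⁴/(8D³N_a) = (75.1×10³)(5.0⁴)/(8·27.0³·23) = 12.96 N/mm
δ = F/k = 518 / 12.96 = 39.969 mm

40.0 mm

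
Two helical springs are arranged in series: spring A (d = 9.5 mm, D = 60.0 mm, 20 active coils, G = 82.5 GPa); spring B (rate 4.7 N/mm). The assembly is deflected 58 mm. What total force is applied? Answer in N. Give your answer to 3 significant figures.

k_A = Gd⁴/(8D³N_a) = (82.5×10³)(9.5⁴)/(8·60.0³·20) = 19.444 N/mm
Series: 1/k_eq = 1/19.444 + 1/4.7 = 0.2642; k_eq = 3.7851 N/mm
F = k_eq·δ = 3.7851·58 = 219.53 N

220 N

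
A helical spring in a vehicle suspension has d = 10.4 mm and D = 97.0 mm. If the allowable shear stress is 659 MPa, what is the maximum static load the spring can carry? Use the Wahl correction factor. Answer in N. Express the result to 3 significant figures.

C = D/d = 97.0/10.4 = 9.3269
K_W = (4C−1)/(4C−4) + 0.615/C = 36.308/33.308 + 0.0659 = 1.1560
τ_max = K·8FD/(πd³) → F_max = τ_allow·πd³/(8DK)
F_max = 659·π·10.4³/(8·97.0·1.1560) = 2.3288e+06/897.06 = 2596 N

2600 N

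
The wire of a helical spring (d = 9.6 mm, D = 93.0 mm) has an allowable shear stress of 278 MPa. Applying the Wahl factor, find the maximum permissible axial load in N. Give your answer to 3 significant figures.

C = D/d = 93.0/9.6 = 9.6875
K_W = (4C−1)/(4C−4) + 0.615/C = 37.750/34.750 + 0.0635 = 1.1498
τ_max = K·8FD/(πd³) → F_max = τ_allow·πd³/(8DK)
F_max = 278·π·9.6³/(8·93.0·1.1498) = 7.727e+05/855.46 = 903.25 N

903 N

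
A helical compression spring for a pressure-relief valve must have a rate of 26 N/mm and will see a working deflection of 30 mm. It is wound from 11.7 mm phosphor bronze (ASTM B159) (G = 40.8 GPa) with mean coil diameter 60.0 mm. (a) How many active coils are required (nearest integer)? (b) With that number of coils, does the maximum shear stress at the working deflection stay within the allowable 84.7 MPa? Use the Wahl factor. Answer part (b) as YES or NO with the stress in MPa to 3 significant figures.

N_a = Gd⁴/(8D³k) = (40.8×10³)(11.7⁴)/(8·60.0³·26) = 17.02 → N_a = 17
Actual rate k = Gd⁴/(8D³·17) = 26.026 N/mm
Working load F = kδ = 26.026·30 = 780.79 N
C = 60.0/11.7 = 5.1282; K_W = (4C−1)/(4C−4)+0.615/C = 1.3016
τ_max = K_W·8FD/(πd³) = 1.3016·74.485 = 96.949 MPa
τ_max > 84.7 MPa → exceeds allowable

(a) 17 coils; (b) NO, τ_max = 96.9 MPa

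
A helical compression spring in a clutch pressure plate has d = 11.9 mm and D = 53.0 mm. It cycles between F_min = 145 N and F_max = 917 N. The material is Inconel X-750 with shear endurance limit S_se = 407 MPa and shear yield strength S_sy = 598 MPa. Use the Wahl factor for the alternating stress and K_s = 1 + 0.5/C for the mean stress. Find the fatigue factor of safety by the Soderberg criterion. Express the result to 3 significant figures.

5.49

C = D/d = 53.0/11.9 = 4.4538; K_W = (4C−1)/(4C−4)+0.615/C = 1.3552; K_s = 1+0.5/C = 1.1123
F_a = (F_max−F_min)/2 = 386 N; F_m = (F_max+F_min)/2 = 531 N
τ_a = K_W·8F_aD/(πd³) = 1.3552 × 30.915 = 41.897 MPa
τ_m = K_s·8F_mD/(πd³) = 1.1123 × 42.527 = 47.302 MPa
Soderberg: 1/n_f = τ_a/S_se + τ_m/S_sy = 41.897/407 + 47.302/598 = 0.10294 + 0.07910 = 0.18204
n_f = 1/0.18204 = 5.493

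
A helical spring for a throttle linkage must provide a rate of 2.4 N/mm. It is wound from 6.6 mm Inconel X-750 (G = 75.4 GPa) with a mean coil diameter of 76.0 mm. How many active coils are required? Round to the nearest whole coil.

N_a = Gd⁴/(8D³k) = (75.4×10³ × 6.6⁴)/(8 × 76.0³ × 2.4)
    = 1.4307e+08 / 8.42834e+06 = 16.97 → 17 coils

17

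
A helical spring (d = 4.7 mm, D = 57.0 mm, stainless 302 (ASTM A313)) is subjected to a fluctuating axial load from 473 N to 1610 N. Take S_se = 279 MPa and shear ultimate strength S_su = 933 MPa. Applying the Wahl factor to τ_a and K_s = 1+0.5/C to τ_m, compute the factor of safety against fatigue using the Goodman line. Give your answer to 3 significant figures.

C = D/d = 57.0/4.7 = 12.1277; K_W = (4C−1)/(4C−4)+0.615/C = 1.1181; K_s = 1+0.5/C = 1.0412
F_a = (F_max−F_min)/2 = 568.5 N; F_m = (F_max+F_min)/2 = 1041.5 N
τ_a = K_W·8F_aD/(πd³) = 1.1181 × 794.79 = 888.66 MPa
τ_m = K_s·8F_mD/(πd³) = 1.0412 × 1456.1 = 1516.1 MPa
Goodman: 1/n_f = τ_a/S_se + τ_m/S_su = 888.66/279 + 1516.1/933 = 3.18517 + 1.62497 = 4.8101
n_f = 1/4.8101 = 0.2079

0.208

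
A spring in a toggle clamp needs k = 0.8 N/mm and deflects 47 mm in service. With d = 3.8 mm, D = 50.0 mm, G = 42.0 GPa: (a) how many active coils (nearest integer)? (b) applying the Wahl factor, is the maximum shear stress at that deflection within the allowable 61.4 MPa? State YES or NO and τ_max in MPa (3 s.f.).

(a) 11 coils; (b) NO, τ_max = 96.2 MPa

N_a = Gd⁴/(8D³k) = (42.0×10³)(3.8⁴)/(8·50.0³·0.8) = 10.95 → N_a = 11
Actual rate k = Gd⁴/(8D³·11) = 0.79614 N/mm
Working load F = kδ = 0.79614·47 = 37.419 N
C = 50.0/3.8 = 13.1579; K_W = (4C−1)/(4C−4)+0.615/C = 1.1084
τ_max = K_W·8FD/(πd³) = 1.1084·86.826 = 96.24 MPa
τ_max > 61.4 MPa → exceeds allowable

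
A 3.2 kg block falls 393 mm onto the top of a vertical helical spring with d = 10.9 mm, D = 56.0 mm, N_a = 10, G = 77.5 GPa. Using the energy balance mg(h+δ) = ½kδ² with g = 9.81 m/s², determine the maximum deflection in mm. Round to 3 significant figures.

k = Gd⁴/(8D³N_a) = (77.5×10³)(10.9⁴)/(8·56.0³·10) = 77.867 N/mm
W = mg = 3.2 × 9.81 = 31.392 N
½kδ² − Wδ − Wh = 0 → δ = (W + √(W² + 2kWh))/k
δ = (31.392 + √(985.46 + 1.9213e+06))/77.867 = (31.392 + 1386.5)/77.867 = 18.209 mm

18.2 mm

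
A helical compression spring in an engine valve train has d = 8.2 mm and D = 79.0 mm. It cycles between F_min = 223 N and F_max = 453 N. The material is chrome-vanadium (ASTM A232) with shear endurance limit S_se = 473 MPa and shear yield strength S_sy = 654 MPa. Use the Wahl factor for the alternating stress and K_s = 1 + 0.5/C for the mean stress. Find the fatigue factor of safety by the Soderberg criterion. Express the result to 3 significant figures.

C = D/d = 79.0/8.2 = 9.6341; K_W = (4C−1)/(4C−4)+0.615/C = 1.1507; K_s = 1+0.5/C = 1.0519
F_a = (F_max−F_min)/2 = 115 N; F_m = (F_max+F_min)/2 = 338 N
τ_a = K_W·8F_aD/(πd³) = 1.1507 × 41.959 = 48.282 MPa
τ_m = K_s·8F_mD/(πd³) = 1.0519 × 123.32 = 129.72 MPa
Soderberg: 1/n_f = τ_a/S_se + τ_m/S_sy = 48.282/473 + 129.72/654 = 0.10208 + 0.19835 = 0.30043
n_f = 1/0.30043 = 3.329

3.33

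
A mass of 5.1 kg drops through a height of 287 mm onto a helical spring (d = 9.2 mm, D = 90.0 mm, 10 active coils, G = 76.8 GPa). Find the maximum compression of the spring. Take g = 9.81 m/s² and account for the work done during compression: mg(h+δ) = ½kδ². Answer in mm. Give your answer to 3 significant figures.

60.7 mm

k = Gd⁴/(8D³N_a) = (76.8×10³)(9.2⁴)/(8·90.0³·10) = 9.434 N/mm
W = mg = 5.1 × 9.81 = 50.031 N
½kδ² − Wδ − Wh = 0 → δ = (W + √(W² + 2kWh))/k
δ = (50.031 + √(2503.1 + 270923))/9.434 = (50.031 + 522.9)/9.434 = 60.731 mm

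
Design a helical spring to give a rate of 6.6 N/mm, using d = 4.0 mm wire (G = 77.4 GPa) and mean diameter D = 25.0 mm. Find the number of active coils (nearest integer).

24

N_a = Gd⁴/(8D³k) = (77.4×10³ × 4.0⁴)/(8 × 25.0³ × 6.6)
    = 1.98144e+07 / 825000 = 24.02 → 24 coils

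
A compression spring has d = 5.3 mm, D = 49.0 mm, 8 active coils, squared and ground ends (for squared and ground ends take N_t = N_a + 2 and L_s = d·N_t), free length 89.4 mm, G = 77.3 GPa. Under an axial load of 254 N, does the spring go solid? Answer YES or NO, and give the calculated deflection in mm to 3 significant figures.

NO, δ = 31.4 mm

k = Gd⁴/(8D³N_a) = (77.3×10³)(5.3⁴)/(8·49.0³·8) = 8.1006 N/mm
N_t = 10; L_s = 5.3·10 = 53 mm; δ_solid = L₀ − L_s = 89.4 − 53 = 36.4 mm
δ = F/k = 254/8.1006 = 31.356 mm
δ < δ_solid → spring does not go solid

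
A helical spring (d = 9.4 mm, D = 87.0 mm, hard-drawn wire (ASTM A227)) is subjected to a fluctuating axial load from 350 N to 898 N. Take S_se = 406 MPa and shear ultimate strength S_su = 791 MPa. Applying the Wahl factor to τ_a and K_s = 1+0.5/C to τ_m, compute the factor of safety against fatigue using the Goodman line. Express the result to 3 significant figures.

C = D/d = 87.0/9.4 = 9.2553; K_W = (4C−1)/(4C−4)+0.615/C = 1.1573; K_s = 1+0.5/C = 1.0540
F_a = (F_max−F_min)/2 = 274 N; F_m = (F_max+F_min)/2 = 624 N
τ_a = K_W·8F_aD/(πd³) = 1.1573 × 73.085 = 84.581 MPa
τ_m = K_s·8F_mD/(πd³) = 1.0540 × 166.44 = 175.43 MPa
Goodman: 1/n_f = τ_a/S_se + τ_m/S_su = 84.581/406 + 175.43/791 = 0.20833 + 0.22179 = 0.43011
n_f = 1/0.43011 = 2.325

2.32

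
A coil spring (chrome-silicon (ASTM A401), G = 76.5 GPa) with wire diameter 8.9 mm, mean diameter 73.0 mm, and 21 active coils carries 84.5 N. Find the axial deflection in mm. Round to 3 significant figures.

k = Gd⁴/(8D³N_a) = (76.5×10³)(8.9⁴)/(8·73.0³·21) = 7.3442 N/mm
δ = F/k = 84.5 / 7.3442 = 11.506 mm

11.5 mm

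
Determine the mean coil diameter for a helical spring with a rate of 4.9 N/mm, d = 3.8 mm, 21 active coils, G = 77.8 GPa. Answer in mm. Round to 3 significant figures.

27.0 mm

D = (Gd⁴/(8N_a·k))^(1/3) = (77.8×10³·3.8⁴/(8·21·4.9))^(1/3)
  = (19706.5)^(1/3) = 27.0107 mm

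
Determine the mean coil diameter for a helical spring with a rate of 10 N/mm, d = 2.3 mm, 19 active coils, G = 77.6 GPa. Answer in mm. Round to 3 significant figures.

D = (Gd⁴/(8N_a·k))^(1/3) = (77.6×10³·2.3⁴/(8·19·10))^(1/3)
  = (1428.66)^(1/3) = 11.2627 mm

11.3 mm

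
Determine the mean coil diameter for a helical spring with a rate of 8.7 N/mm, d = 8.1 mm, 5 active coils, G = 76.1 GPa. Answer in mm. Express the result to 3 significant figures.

D = (Gd⁴/(8N_a·k))^(1/3) = (76.1×10³·8.1⁴/(8·5·8.7))^(1/3)
  = (941338)^(1/3) = 98.0051 mm

98.0 mm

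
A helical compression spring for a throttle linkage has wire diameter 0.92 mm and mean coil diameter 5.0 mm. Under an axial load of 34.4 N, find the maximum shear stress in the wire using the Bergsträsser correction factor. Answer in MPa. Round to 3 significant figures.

Spring index C = D/d = 5.0/0.92 = 5.4348
K_B = (4C+2)/(4C−3) = 23.739/18.739 = 1.2668
τ₀ = 8FD/(πd³) = 8·34.4·5.0/(π·0.92³) = 1376/2.4463 = 562.48 MPa
τ_max = K·τ₀ = 1.2668 × 562.48 = 712.56 MPa

713 MPa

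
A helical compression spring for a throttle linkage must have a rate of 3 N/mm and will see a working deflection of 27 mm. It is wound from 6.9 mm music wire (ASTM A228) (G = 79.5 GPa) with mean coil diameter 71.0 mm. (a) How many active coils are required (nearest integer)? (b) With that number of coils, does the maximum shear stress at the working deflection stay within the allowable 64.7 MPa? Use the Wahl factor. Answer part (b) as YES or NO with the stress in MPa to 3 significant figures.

(a) 21 coils; (b) YES, τ_max = 50.8 MPa

N_a = Gd⁴/(8D³k) = (79.5×10³)(6.9⁴)/(8·71.0³·3) = 20.98 → N_a = 21
Actual rate k = Gd⁴/(8D³·21) = 2.9969 N/mm
Working load F = kδ = 2.9969·27 = 80.918 N
C = 71.0/6.9 = 10.2899; K_W = (4C−1)/(4C−4)+0.615/C = 1.1405
τ_max = K_W·8FD/(πd³) = 1.1405·44.534 = 50.791 MPa
τ_max ≤ 64.7 MPa → acceptable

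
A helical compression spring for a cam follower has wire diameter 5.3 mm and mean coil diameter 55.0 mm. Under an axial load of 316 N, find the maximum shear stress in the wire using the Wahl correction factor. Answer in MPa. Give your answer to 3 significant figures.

Spring index C = D/d = 55.0/5.3 = 10.3774
K_W = (4C−1)/(4C−4) + 0.615/C = 40.509/37.509 + 0.0593 = 1.1392
τ₀ = 8FD/(πd³) = 8·316·55.0/(π·5.3³) = 139040/467.71 = 297.28 MPa
τ_max = K·τ₀ = 1.1392 × 297.28 = 338.67 MPa

339 MPa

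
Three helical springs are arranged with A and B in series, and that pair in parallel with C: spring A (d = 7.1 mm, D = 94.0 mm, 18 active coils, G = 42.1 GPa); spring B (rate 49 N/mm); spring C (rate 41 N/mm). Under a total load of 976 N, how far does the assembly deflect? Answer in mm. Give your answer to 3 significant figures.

k_A = Gd⁴/(8D³N_a) = (42.1×10³)(7.1⁴)/(8·94.0³·18) = 0.89448 N/mm
Springs A,B series: k_AB = 1/(1/0.89448+1/49) = 0.87844 N/mm; parallel with C: k_eq = 0.87844+41 = 41.878 N/mm
δ = F/k_eq = 976/41.878 = 23.306 mm

23.3 mm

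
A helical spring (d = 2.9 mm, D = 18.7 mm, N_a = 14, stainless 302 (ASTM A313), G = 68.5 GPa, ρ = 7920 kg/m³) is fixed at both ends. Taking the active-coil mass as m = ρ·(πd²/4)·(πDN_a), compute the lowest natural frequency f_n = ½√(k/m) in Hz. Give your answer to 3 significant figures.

k = Gd⁴/(8D³N_a) = (68.5×10³)(2.9⁴)/(8·18.7³·14) = 6.6152 N/mm = 6615.2 N/m
Wire length L = πDN_a = π·18.7·14 = 822.47 mm
m = ρ·(πd²/4)·L = 7920 × 6.6052×10⁻⁶ m² × 0.82247 m = 0.043026 kg
f_n = ½√(k/m) = 0.5·√(6615.2/0.043026) = 0.5·√(1.5375e+05) = 196.05 Hz

196 Hz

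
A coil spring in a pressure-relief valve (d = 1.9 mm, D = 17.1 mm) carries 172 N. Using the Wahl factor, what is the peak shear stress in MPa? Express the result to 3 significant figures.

Spring index C = D/d = 17.1/1.9 = 9.0000
K_W = (4C−1)/(4C−4) + 0.615/C = 35.000/32.000 + 0.0683 = 1.1621
τ₀ = 8FD/(πd³) = 8·172·17.1/(π·1.9³) = 23529.6/21.548 = 1092 MPa
τ_max = K·τ₀ = 1.1621 × 1092 = 1268.9 MPa

1270 MPa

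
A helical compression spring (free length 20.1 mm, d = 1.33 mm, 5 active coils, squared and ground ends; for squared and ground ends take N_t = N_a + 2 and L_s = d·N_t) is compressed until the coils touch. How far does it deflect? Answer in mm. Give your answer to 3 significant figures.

10.8 mm

N_t = 7; L_s = 1.33·7 = 9.31 mm
δ_solid = L₀ − L_s = 20.1 − 9.31 = 10.79 mm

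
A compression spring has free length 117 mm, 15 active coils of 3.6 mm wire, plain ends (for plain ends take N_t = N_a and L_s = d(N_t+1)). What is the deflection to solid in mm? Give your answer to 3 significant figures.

N_t = 15; L_s = 3.6·16 = 57.6 mm
δ_solid = L₀ − L_s = 117 − 57.6 = 59.4 mm

59.4 mm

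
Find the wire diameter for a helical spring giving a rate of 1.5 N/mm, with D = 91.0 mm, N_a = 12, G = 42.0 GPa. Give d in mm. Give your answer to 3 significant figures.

7.13 mm

d = (8D³N_a·k / G)^(1/4) = (8·91.0³·12·1.5 / (42.0×10³))^0.25
  = (2583.7)^0.25 = 7.1295 mm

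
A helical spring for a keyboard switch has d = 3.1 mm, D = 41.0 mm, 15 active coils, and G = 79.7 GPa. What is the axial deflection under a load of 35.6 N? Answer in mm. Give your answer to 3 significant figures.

k = Gd⁴/(8D³N_a) = (79.7×10³)(3.1⁴)/(8·41.0³·15) = 0.88996 N/mm
δ = F/k = 35.6 / 0.88996 = 40.002 mm

40.0 mm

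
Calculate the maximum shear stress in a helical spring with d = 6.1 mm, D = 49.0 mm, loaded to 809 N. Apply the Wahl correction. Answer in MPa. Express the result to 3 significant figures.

Spring index C = D/d = 49.0/6.1 = 8.0328
K_W = (4C−1)/(4C−4) + 0.615/C = 31.131/28.131 + 0.0766 = 1.1832
τ₀ = 8FD/(πd³) = 8·809·49.0/(π·6.1³) = 317128/713.08 = 444.73 MPa
τ_max = K·τ₀ = 1.1832 × 444.73 = 526.21 MPa

526 MPa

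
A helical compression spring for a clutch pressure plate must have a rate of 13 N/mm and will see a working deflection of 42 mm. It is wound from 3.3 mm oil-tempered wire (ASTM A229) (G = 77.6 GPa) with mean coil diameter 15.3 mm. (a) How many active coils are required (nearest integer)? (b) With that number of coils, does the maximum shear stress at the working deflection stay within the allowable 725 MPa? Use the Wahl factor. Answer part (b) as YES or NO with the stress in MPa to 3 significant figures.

N_a = Gd⁴/(8D³k) = (77.6×10³)(3.3⁴)/(8·15.3³·13) = 24.71 → N_a = 25
Actual rate k = Gd⁴/(8D³·25) = 12.847 N/mm
Working load F = kδ = 12.847·42 = 539.59 N
C = 15.3/3.3 = 4.6364; K_W = (4C−1)/(4C−4)+0.615/C = 1.3389
τ_max = K_W·8FD/(πd³) = 1.3389·585 = 783.25 MPa
τ_max > 725 MPa → exceeds allowable

(a) 25 coils; (b) NO, τ_max = 783 MPa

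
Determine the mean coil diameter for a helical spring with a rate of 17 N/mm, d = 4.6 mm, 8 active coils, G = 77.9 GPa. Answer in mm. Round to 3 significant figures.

31.8 mm

D = (Gd⁴/(8N_a·k))^(1/3) = (77.9×10³·4.6⁴/(8·8·17))^(1/3)
  = (32058.3)^(1/3) = 31.7673 mm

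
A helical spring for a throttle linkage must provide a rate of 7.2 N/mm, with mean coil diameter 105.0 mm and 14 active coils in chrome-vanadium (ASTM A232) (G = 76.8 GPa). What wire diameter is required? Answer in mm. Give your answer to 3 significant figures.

d = (8D³N_a·k / G)^(1/4) = (8·105.0³·14·7.2 / (76.8×10³))^0.25
  = (12155)^0.25 = 10.5000 mm

10.5 mm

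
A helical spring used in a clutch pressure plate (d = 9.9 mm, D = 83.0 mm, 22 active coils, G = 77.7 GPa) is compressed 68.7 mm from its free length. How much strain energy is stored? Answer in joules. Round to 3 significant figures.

17.5 J

k = Gd⁴/(8D³N_a) = (77.7×10³)(9.9⁴)/(8·83.0³·22) = 7.4168 N/mm
U = ½kδ² = 0.5 × 7.4168 × 68.7² = 17502 N·mm = 17.502 J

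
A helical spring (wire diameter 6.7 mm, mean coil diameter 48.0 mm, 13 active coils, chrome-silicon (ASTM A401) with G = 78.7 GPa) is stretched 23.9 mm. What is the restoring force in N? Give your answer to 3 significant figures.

k = Gd⁴/(8D³N_a) = (78.7×10³)(6.7⁴)/(8·48.0³·13) = 13.788 N/mm
F = k·δ = 13.788 × 23.9 = 329.55 N

330 N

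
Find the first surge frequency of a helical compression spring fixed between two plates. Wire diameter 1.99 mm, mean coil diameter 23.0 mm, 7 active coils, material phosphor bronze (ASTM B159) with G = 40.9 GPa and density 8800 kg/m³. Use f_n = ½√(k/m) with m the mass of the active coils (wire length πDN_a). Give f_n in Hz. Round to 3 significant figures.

k = Gd⁴/(8D³N_a) = (40.9×10³)(1.99⁴)/(8·23.0³·7) = 0.94138 N/mm = 941.38 N/m
Wire length L = πDN_a = π·23.0·7 = 505.8 mm
m = ρ·(πd²/4)·L = 8800 × 3.1103×10⁻⁶ m² × 0.5058 m = 0.013844 kg
f_n = ½√(k/m) = 0.5·√(941.38/0.013844) = 0.5·√(68000) = 130.38 Hz

130 Hz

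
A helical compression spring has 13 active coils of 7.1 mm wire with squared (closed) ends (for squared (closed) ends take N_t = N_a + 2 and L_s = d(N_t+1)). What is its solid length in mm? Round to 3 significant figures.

114 mm

squared (closed) ends: N_t = N_a + 2 = 13 + 2 = 15
L_s = d·(N_t+1) = 7.1 × 16 = 113.6 mm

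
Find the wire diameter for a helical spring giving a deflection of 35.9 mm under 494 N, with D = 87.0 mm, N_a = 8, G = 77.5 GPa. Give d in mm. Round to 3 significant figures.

Required rate k = F/δ = 494/35.9 = 13.76 N/mm
d = (8D³N_a·k / G)^(1/4) = (8·87.0³·8·13.76 / (77.5×10³))^0.25
  = (7482.9)^0.25 = 9.3007 mm

9.30 mm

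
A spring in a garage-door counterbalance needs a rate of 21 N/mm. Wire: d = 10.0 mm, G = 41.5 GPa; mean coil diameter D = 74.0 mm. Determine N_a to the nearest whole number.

N_a = Gd⁴/(8D³k) = (41.5×10³ × 10.0⁴)/(8 × 74.0³ × 21)
    = 4.15e+08 / 6.80776e+07 = 6.096 → 6 coils

6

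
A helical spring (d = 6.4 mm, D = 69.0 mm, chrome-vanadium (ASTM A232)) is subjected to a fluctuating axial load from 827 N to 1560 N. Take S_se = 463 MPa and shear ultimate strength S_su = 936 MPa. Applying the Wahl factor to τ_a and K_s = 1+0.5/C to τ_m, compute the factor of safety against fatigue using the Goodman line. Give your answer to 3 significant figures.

C = D/d = 69.0/6.4 = 10.7812; K_W = (4C−1)/(4C−4)+0.615/C = 1.1337; K_s = 1+0.5/C = 1.0464
F_a = (F_max−F_min)/2 = 366.5 N; F_m = (F_max+F_min)/2 = 1193.5 N
τ_a = K_W·8F_aD/(πd³) = 1.1337 × 245.65 = 278.5 MPa
τ_m = K_s·8F_mD/(πd³) = 1.0464 × 799.97 = 837.07 MPa
Goodman: 1/n_f = τ_a/S_se + τ_m/S_su = 278.5/463 + 837.07/936 = 0.60152 + 0.89430 = 1.4958
n_f = 1/1.4958 = 0.6685

0.669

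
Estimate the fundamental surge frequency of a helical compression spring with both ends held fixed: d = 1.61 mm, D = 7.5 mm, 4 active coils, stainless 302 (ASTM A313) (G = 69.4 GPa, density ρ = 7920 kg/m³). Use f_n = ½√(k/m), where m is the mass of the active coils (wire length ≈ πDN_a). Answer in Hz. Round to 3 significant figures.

2380 Hz

k = Gd⁴/(8D³N_a) = (69.4×10³)(1.61⁴)/(8·7.5³·4) = 34.541 N/mm = 34541 N/m
Wire length L = πDN_a = π·7.5·4 = 94.248 mm
m = ρ·(πd²/4)·L = 7920 × 2.0358×10⁻⁶ m² × 0.094248 m = 0.0015196 kg
f_n = ½√(k/m) = 0.5·√(34541/0.0015196) = 0.5·√(2.273e+07) = 2383.8 Hz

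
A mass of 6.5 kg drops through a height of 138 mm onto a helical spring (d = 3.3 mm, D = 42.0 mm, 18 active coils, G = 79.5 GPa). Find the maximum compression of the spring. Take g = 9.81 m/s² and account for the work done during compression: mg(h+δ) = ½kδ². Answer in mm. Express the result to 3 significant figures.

231 mm

k = Gd⁴/(8D³N_a) = (79.5×10³)(3.3⁴)/(8·42.0³·18) = 0.88372 N/mm
W = mg = 6.5 × 9.81 = 63.765 N
½kδ² − Wδ − Wh = 0 → δ = (W + √(W² + 2kWh))/k
δ = (63.765 + √(4066 + 15552.6))/0.88372 = (63.765 + 140.07)/0.88372 = 230.65 mm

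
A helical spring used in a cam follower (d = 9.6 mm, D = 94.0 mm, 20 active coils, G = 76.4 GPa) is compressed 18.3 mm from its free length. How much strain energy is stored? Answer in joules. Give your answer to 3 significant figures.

k = Gd⁴/(8D³N_a) = (76.4×10³)(9.6⁴)/(8·94.0³·20) = 4.8829 N/mm
U = ½kδ² = 0.5 × 4.8829 × 18.3² = 817.61 N·mm = 0.81761 J

0.818 J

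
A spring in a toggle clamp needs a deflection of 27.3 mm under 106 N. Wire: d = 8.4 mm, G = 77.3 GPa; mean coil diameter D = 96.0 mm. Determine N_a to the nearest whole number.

14

Required rate k = F/δ = 106/27.3 = 3.8828 N/mm
N_a = Gd⁴/(8D³k) = (77.3×10³ × 8.4⁴)/(8 × 96.0³ × 3.8828)
    = 3.84855e+08 / 2.74819e+07 = 14 → 14 coils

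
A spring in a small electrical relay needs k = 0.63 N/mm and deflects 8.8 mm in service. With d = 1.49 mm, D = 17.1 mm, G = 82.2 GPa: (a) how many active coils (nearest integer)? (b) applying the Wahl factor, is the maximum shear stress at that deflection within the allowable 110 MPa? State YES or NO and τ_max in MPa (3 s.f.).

(a) 16 coils; (b) YES, τ_max = 82.5 MPa

N_a = Gd⁴/(8D³k) = (82.2×10³)(1.49⁴)/(8·17.1³·0.63) = 16.08 → N_a = 16
Actual rate k = Gd⁴/(8D³·16) = 0.63302 N/mm
Working load F = kδ = 0.63302·8.8 = 5.5706 N
C = 17.1/1.49 = 11.4765; K_W = (4C−1)/(4C−4)+0.615/C = 1.1252
τ_max = K_W·8FD/(πd³) = 1.1252·73.329 = 82.509 MPa
τ_max ≤ 110 MPa → acceptable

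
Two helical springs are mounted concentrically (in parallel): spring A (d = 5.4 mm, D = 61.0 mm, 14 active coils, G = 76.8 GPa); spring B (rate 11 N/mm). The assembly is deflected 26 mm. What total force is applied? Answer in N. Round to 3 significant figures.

k_A = Gd⁴/(8D³N_a) = (76.8×10³)(5.4⁴)/(8·61.0³·14) = 2.5688 N/mm
Parallel: k_eq = 2.5688 + 11 = 13.569 N/mm
F = k_eq·δ = 13.569·26 = 352.79 N

353 N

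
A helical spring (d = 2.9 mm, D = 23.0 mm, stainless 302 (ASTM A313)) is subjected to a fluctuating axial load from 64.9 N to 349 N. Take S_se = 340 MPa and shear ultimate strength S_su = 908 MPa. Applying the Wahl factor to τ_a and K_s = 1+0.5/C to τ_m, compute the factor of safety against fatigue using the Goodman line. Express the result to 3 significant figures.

0.564

C = D/d = 23.0/2.9 = 7.9310; K_W = (4C−1)/(4C−4)+0.615/C = 1.1858; K_s = 1+0.5/C = 1.0630
F_a = (F_max−F_min)/2 = 142.05 N; F_m = (F_max+F_min)/2 = 206.95 N
τ_a = K_W·8F_aD/(πd³) = 1.1858 × 341.13 = 404.49 MPa
τ_m = K_s·8F_mD/(πd³) = 1.0630 × 496.98 = 528.31 MPa
Goodman: 1/n_f = τ_a/S_se + τ_m/S_su = 404.49/340 + 528.31/908 = 1.18968 + 0.58184 = 1.7715
n_f = 1/1.7715 = 0.5645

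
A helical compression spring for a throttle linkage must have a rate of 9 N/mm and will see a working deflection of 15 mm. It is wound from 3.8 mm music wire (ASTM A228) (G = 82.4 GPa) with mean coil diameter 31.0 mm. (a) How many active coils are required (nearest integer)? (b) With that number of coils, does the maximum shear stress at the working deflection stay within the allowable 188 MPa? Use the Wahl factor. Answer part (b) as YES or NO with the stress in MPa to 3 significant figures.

(a) 8 coils; (b) NO, τ_max = 229 MPa

N_a = Gd⁴/(8D³k) = (82.4×10³)(3.8⁴)/(8·31.0³·9) = 8.01 → N_a = 8
Actual rate k = Gd⁴/(8D³·8) = 9.0115 N/mm
Working load F = kδ = 9.0115·15 = 135.17 N
C = 31.0/3.8 = 8.1579; K_W = (4C−1)/(4C−4)+0.615/C = 1.1802
τ_max = K_W·8FD/(πd³) = 1.1802·194.46 = 229.5 MPa
τ_max > 188 MPa → exceeds allowable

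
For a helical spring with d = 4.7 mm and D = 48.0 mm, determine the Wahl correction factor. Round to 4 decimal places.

1.1416

C = D/d = 48.0/4.7 = 10.2128
K_W = (4C−1)/(4C−4) + 0.615/C = 39.851/36.851 + 0.0602 = 1.1416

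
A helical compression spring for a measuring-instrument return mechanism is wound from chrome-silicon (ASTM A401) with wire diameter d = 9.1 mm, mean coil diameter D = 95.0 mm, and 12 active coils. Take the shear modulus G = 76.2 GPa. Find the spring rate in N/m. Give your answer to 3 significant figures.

k = Gd⁴/(8D³N_a) = (76.2×10³ × 9.1⁴) / (8 × 95.0³ × 12)
  = 5.22541e+08 / 8.2308e+07 = 6.3486 N/mm = 6348.6 N/m

6350 N/m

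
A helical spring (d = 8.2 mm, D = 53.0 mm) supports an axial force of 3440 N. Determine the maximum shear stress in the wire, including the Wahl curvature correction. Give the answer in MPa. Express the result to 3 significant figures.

1040 MPa

Spring index C = D/d = 53.0/8.2 = 6.4634
K_W = (4C−1)/(4C−4) + 0.615/C = 24.854/21.854 + 0.0952 = 1.2324
τ₀ = 8FD/(πd³) = 8·3440·53.0/(π·8.2³) = 1.45856e+06/1732.2 = 842.04 MPa
τ_max = K·τ₀ = 1.2324 × 842.04 = 1037.8 MPa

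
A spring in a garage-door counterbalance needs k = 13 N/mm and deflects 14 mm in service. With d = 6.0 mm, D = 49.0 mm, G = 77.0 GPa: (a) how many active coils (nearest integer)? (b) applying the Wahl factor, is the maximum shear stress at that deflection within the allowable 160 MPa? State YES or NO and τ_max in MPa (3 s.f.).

N_a = Gd⁴/(8D³k) = (77.0×10³)(6.0⁴)/(8·49.0³·13) = 8.156 → N_a = 8
Actual rate k = Gd⁴/(8D³·8) = 13.253 N/mm
Working load F = kδ = 13.253·14 = 185.55 N
C = 49.0/6.0 = 8.1667; K_W = (4C−1)/(4C−4)+0.615/C = 1.1800
τ_max = K_W·8FD/(πd³) = 1.1800·107.19 = 126.47 MPa
τ_max ≤ 160 MPa → acceptable

(a) 8 coils; (b) YES, τ_max = 126 MPa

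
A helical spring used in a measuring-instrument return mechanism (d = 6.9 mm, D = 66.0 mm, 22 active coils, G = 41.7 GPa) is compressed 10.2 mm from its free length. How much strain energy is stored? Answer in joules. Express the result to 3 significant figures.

k = Gd⁴/(8D³N_a) = (41.7×10³)(6.9⁴)/(8·66.0³·22) = 1.868 N/mm
U = ½kδ² = 0.5 × 1.868 × 10.2² = 97.176 N·mm = 0.097176 J

0.0972 J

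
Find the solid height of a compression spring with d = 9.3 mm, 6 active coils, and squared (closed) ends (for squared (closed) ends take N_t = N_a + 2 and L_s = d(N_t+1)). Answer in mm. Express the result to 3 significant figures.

squared (closed) ends: N_t = N_a + 2 = 6 + 2 = 8
L_s = d·(N_t+1) = 9.3 × 9 = 83.7 mm

83.7 mm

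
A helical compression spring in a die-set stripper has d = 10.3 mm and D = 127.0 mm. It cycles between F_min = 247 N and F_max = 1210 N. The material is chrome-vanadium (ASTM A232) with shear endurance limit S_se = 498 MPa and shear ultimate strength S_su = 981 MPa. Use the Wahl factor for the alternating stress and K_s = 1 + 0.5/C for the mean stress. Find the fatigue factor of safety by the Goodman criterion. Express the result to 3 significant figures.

1.82

C = D/d = 127.0/10.3 = 12.3301; K_W = (4C−1)/(4C−4)+0.615/C = 1.1161; K_s = 1+0.5/C = 1.0406
F_a = (F_max−F_min)/2 = 481.5 N; F_m = (F_max+F_min)/2 = 728.5 N
τ_a = K_W·8F_aD/(πd³) = 1.1161 × 142.5 = 159.05 MPa
τ_m = K_s·8F_mD/(πd³) = 1.0406 × 215.61 = 224.35 MPa
Goodman: 1/n_f = τ_a/S_se + τ_m/S_su = 159.05/498 + 224.35/981 = 0.31937 + 0.22869 = 0.54806
n_f = 1/0.54806 = 1.825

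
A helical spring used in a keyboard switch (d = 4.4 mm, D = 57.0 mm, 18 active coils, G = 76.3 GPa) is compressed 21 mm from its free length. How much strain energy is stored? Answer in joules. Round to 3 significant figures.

0.236 J

k = Gd⁴/(8D³N_a) = (76.3×10³)(4.4⁴)/(8·57.0³·18) = 1.0724 N/mm
U = ½kδ² = 0.5 × 1.0724 × 21² = 236.46 N·mm = 0.23646 J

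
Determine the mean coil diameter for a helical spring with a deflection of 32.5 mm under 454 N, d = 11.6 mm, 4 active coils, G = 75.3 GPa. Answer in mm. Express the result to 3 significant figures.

Required rate k = F/δ = 454/32.5 = 13.969 N/mm
D = (Gd⁴/(8N_a·k))^(1/3) = (75.3×10³·11.6⁴/(8·4·13.969))^(1/3)
  = (3.05003e+06)^(1/3) = 145.0223 mm

145 mm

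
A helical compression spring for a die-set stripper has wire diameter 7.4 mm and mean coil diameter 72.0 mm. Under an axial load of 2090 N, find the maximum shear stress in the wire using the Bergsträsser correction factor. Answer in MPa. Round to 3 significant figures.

1080 MPa

Spring index C = D/d = 72.0/7.4 = 9.7297
K_B = (4C+2)/(4C−3) = 40.919/35.919 = 1.1392
τ₀ = 8FD/(πd³) = 8·2090·72.0/(π·7.4³) = 1.20384e+06/1273 = 945.64 MPa
τ_max = K·τ₀ = 1.1392 × 945.64 = 1077.3 MPa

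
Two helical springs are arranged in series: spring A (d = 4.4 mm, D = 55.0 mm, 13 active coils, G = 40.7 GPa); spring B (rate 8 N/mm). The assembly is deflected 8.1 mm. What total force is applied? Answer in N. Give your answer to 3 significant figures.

6.43 N

k_A = Gd⁴/(8D³N_a) = (40.7×10³)(4.4⁴)/(8·55.0³·13) = 0.88162 N/mm
Series: 1/k_eq = 1/0.88162 + 1/8 = 1.2593; k_eq = 0.79411 N/mm
F = k_eq·δ = 0.79411·8.1 = 6.4323 N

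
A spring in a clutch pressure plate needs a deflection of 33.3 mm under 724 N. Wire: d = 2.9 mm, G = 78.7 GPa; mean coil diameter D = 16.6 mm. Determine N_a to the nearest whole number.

7

Required rate k = F/δ = 724/33.3 = 21.742 N/mm
N_a = Gd⁴/(8D³k) = (78.7×10³ × 2.9⁴)/(8 × 16.6³ × 21.742)
    = 5.5663e+06 / 795625 = 6.996 → 7 coils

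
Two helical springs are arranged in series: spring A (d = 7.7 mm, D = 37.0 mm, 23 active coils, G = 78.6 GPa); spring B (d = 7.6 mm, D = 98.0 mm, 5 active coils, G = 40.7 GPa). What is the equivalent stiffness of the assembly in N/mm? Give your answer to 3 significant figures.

3.22 N/mm

k_A = Gd⁴/(8D³N_a) = (78.6×10³)(7.7⁴)/(8·37.0³·23) = 29.646 N/mm
k_B = Gd⁴/(8D³N_a) = (40.7×10³)(7.6⁴)/(8·98.0³·5) = 3.6067 N/mm
Series: 1/k_eq = 1/29.646 + 1/3.6067 = 0.31099; k_eq = 3.2155 N/mm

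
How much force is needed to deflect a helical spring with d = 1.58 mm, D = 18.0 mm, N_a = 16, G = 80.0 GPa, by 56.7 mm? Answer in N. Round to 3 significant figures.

37.9 N

k = Gd⁴/(8D³N_a) = (80.0×10³)(1.58⁴)/(8·18.0³·16) = 0.66787 N/mm
F = k·δ = 0.66787 × 56.7 = 37.868 N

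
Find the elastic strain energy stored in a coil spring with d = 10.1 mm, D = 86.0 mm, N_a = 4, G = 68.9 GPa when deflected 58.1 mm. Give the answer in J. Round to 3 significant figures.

59.5 J

k = Gd⁴/(8D³N_a) = (68.9×10³)(10.1⁴)/(8·86.0³·4) = 35.226 N/mm
U = ½kδ² = 0.5 × 35.226 × 58.1² = 59454 N·mm = 59.454 J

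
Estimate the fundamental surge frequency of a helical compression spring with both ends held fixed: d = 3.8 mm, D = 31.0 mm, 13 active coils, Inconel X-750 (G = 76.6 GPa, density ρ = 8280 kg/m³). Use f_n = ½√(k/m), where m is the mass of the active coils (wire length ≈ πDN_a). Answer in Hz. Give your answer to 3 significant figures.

k = Gd⁴/(8D³N_a) = (76.6×10³)(3.8⁴)/(8·31.0³·13) = 5.1552 N/mm = 5155.2 N/m
Wire length L = πDN_a = π·31.0·13 = 1266.1 mm
m = ρ·(πd²/4)·L = 8280 × 11.341×10⁻⁶ m² × 1.2661 m = 0.11889 kg
f_n = ½√(k/m) = 0.5·√(5155.2/0.11889) = 0.5·√(43361) = 104.12 Hz

104 Hz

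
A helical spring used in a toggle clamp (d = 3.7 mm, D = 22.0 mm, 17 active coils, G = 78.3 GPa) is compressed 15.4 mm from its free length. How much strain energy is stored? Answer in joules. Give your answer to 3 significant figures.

1.20 J

k = Gd⁴/(8D³N_a) = (78.3×10³)(3.7⁴)/(8·22.0³·17) = 10.134 N/mm
U = ½kδ² = 0.5 × 10.134 × 15.4² = 1201.6 N·mm = 1.2016 J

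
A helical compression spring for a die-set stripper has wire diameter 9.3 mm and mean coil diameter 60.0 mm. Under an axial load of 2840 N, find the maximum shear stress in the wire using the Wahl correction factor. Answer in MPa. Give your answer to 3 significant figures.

Spring index C = D/d = 60.0/9.3 = 6.4516
K_W = (4C−1)/(4C−4) + 0.615/C = 24.806/21.806 + 0.0953 = 1.2329
τ₀ = 8FD/(πd³) = 8·2840·60.0/(π·9.3³) = 1.3632e+06/2527 = 539.46 MPa
τ_max = K·τ₀ = 1.2329 × 539.46 = 665.1 MPa

665 MPa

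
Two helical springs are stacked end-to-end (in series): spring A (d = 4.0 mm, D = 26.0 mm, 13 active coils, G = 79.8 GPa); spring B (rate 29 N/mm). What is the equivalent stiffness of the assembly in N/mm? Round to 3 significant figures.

k_A = Gd⁴/(8D³N_a) = (79.8×10³)(4.0⁴)/(8·26.0³·13) = 11.176 N/mm
Series: 1/k_eq = 1/11.176 + 1/29 = 0.12396; k_eq = 8.0671 N/mm

8.07 N/mm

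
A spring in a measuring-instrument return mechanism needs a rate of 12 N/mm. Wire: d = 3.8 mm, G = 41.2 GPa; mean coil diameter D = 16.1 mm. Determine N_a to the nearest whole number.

N_a = Gd⁴/(8D³k) = (41.2×10³ × 3.8⁴)/(8 × 16.1³ × 12)
    = 8.59076e+06 / 400635 = 21.44 → 21 coils

21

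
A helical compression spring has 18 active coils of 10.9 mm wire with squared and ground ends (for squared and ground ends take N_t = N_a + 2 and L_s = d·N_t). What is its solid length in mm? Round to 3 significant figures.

218 mm

squared and ground ends: N_t = N_a + 2 = 18 + 2 = 20
L_s = d·N_t = 10.9 × 20 = 218 mm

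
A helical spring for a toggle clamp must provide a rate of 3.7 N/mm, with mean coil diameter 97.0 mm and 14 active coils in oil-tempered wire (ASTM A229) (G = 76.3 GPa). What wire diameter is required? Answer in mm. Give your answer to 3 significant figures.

8.39 mm

d = (8D³N_a·k / G)^(1/4) = (8·97.0³·14·3.7 / (76.3×10³))^0.25
  = (4956.9)^0.25 = 8.3908 mm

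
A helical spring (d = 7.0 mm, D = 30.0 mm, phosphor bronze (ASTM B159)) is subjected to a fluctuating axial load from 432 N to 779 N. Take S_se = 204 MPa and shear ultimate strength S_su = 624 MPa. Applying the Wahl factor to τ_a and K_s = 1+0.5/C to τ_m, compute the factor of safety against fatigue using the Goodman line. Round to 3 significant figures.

2.00

C = D/d = 30.0/7.0 = 4.2857; K_W = (4C−1)/(4C−4)+0.615/C = 1.3718; K_s = 1+0.5/C = 1.1167
F_a = (F_max−F_min)/2 = 173.5 N; F_m = (F_max+F_min)/2 = 605.5 N
τ_a = K_W·8F_aD/(πd³) = 1.3718 × 38.643 = 53.008 MPa
τ_m = K_s·8F_mD/(πd³) = 1.1167 × 134.86 = 150.59 MPa
Goodman: 1/n_f = τ_a/S_se + τ_m/S_su = 53.008/204 + 150.59/624 = 0.25985 + 0.24134 = 0.50118
n_f = 1/0.50118 = 1.995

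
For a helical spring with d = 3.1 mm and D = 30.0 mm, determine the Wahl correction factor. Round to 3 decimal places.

C = D/d = 30.0/3.1 = 9.6774
K_W = (4C−1)/(4C−4) + 0.615/C = 37.710/34.710 + 0.0635 = 1.1500

1.150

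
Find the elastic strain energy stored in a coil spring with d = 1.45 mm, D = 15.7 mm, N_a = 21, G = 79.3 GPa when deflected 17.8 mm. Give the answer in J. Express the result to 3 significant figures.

k = Gd⁴/(8D³N_a) = (79.3×10³)(1.45⁴)/(8·15.7³·21) = 0.53918 N/mm
U = ½kδ² = 0.5 × 0.53918 × 17.8² = 85.418 N·mm = 0.085418 J

0.0854 J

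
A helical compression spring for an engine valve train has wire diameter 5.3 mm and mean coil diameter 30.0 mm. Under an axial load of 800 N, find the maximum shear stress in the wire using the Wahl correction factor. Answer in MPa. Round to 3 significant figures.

521 MPa

Spring index C = D/d = 30.0/5.3 = 5.6604
K_W = (4C−1)/(4C−4) + 0.615/C = 21.642/18.642 + 0.1086 = 1.2696
τ₀ = 8FD/(πd³) = 8·800·30.0/(π·5.3³) = 192000/467.71 = 410.51 MPa
τ_max = K·τ₀ = 1.2696 × 410.51 = 521.18 MPa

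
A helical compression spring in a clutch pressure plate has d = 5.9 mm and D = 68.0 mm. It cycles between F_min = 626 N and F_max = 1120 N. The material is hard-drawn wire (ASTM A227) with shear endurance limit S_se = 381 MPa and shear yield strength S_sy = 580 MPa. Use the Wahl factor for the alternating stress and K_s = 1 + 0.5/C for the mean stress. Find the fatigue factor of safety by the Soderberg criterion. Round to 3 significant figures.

0.516

C = D/d = 68.0/5.9 = 11.5254; K_W = (4C−1)/(4C−4)+0.615/C = 1.1246; K_s = 1+0.5/C = 1.0434
F_a = (F_max−F_min)/2 = 247 N; F_m = (F_max+F_min)/2 = 873 N
τ_a = K_W·8F_aD/(πd³) = 1.1246 × 208.25 = 234.2 MPa
τ_m = K_s·8F_mD/(πd³) = 1.0434 × 736.05 = 767.98 MPa
Soderberg: 1/n_f = τ_a/S_se + τ_m/S_sy = 234.2/381 + 767.98/580 = 0.61471 + 1.32411 = 1.9388
n_f = 1/1.9388 = 0.5158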